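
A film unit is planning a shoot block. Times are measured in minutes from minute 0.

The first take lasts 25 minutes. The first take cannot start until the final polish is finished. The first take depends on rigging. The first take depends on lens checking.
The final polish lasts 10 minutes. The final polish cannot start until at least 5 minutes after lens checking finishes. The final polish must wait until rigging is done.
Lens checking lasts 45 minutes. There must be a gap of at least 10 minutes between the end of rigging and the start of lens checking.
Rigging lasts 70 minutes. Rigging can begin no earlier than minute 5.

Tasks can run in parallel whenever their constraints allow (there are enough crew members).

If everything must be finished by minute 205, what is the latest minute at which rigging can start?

40

To finish by minute 205, the first take (duration 25) must start no later than minute 180.
The final polish has to be done before the first take (must start by minute 180). That means finishing by minute 180, i.e. starting by 180 − 10 = minute 170.
Lens checking feeds the final polish (must start by minute 170, minus 5-minute gap → minute 165); the first take (must start by minute 180). Taking the minimum, lens checking must finish by minute 165 and start by 165 − 45 = minute 120.
For rigging: lens checking (must start by minute 120, minus 10-minute gap → minute 110); the final polish (must start by minute 170); the first take (must start by minute 180). The most restrictive is minute 110; with a 70-minute duration, rigging must start by minute 40.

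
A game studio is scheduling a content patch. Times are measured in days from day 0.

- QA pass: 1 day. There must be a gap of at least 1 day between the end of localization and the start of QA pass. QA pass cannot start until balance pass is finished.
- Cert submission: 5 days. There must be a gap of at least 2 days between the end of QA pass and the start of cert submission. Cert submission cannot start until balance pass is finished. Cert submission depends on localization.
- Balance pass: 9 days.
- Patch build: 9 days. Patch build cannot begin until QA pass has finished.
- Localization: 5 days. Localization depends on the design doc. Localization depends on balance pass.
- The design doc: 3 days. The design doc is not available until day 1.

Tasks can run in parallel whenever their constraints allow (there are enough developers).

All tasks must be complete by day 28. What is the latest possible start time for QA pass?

To finish by day 28, cert submission (duration 5) must start no later than day 23.
Patch build has no dependents, so it just needs to finish by day 28. Starting by 28 − 9 = day 19 achieves that.
QA pass must finish in time for cert submission (must start by day 23, minus 2-day gap → day 21); patch build (must start by day 19). The tightest is day 19, so QA pass must start by 19 − 1 = day 18.

18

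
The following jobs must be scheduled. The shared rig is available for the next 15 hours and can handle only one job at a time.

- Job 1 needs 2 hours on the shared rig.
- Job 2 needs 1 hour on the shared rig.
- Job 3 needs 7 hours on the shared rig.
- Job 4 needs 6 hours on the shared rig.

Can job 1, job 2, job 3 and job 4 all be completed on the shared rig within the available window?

No

Running back to back, the jobs need 2 + 1 + 7 + 6 = 16 hours on the shared rig.
Since 16 > 15, they cannot all fit.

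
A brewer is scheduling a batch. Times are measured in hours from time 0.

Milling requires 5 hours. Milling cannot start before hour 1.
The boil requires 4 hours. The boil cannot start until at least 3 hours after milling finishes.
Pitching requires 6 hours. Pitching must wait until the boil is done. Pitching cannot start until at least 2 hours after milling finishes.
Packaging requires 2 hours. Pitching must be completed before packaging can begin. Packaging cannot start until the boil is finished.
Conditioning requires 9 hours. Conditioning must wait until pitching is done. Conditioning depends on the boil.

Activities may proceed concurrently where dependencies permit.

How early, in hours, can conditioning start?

Milling waits on its own release at hour 1, so it starts at hour 1 and finishes at 1 + 5 = hour 6.
The boil cannot begin until milling (finishes hour 6, plus 3-hour gap → hour 9). It runs from hour 9 to 9 + 4 = hour 13.
Pitching cannot start until the boil (finishes hour 13); milling (finishes hour 6, plus 2-hour gap → hour 8). The controlling bound is hour 13, so pitching finishes at 13 + 6 = hour 19.
Conditioning waits on pitching (finishes hour 19); the boil (finishes hour 13). The latest of these is hour 19, which is the earliest conditioning can start.

19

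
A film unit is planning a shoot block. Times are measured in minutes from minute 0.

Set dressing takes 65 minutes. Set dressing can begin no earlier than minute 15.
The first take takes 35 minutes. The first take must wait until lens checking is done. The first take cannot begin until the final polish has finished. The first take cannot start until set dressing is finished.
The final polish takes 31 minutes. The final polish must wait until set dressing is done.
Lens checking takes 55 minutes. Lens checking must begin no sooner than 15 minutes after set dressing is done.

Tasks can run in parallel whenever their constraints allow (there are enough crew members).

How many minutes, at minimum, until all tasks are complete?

185

Set dressing waits on its own release at minute 15, so it starts at minute 15 and finishes at 15 + 65 = minute 80.
After set dressing (finishes minute 80), the final polish can start at minute 80 and finishes at minute 111.
After set dressing (finishes minute 80, plus 15-minute gap → minute 95), lens checking can start at minute 95 and finishes at minute 150.
The first take needs all of lens checking (finishes minute 150); the final polish (finishes minute 111); set dressing (finishes minute 80). That puts its earliest start at minute 150; it finishes at 150 + 35 = minute 185.
All tasks are finished once the last one completes. Finish times: Set dressing at 80, Lens checking at 150, The final polish at 111, The first take at 185. The latest is minute 185.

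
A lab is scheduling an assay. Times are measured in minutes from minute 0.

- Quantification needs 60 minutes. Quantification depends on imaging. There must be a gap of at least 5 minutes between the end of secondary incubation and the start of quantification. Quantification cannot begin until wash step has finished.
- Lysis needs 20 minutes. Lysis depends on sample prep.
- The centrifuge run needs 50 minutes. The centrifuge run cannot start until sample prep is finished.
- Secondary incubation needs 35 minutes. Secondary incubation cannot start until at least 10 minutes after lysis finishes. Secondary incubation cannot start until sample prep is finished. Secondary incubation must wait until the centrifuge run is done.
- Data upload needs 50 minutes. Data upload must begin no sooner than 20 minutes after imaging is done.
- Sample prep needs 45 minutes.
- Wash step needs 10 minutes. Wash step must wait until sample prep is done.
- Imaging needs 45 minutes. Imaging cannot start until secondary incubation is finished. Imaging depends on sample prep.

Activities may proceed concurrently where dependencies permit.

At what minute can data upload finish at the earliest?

245

Nothing blocks sample prep, so it runs from minute 0 to minute 45.
After sample prep (finishes minute 45), the centrifuge run can start at minute 45 and finishes at minute 95.
Lysis waits on sample prep (finishes minute 45), so it starts at minute 45 and finishes at 45 + 20 = minute 65.
Secondary incubation needs all of lysis (finishes minute 65, plus 10-minute gap → minute 75); sample prep (finishes minute 45); the centrifuge run (finishes minute 95). That puts its earliest start at minute 95; it finishes at 95 + 35 = minute 130.
For imaging: secondary incubation (finishes minute 130); sample prep (finishes minute 45). Taking the maximum gives a start of minute 130, and it finishes at 130 + 45 = minute 175.
After imaging (finishes minute 175, plus 20-minute gap → minute 195), data upload can start at minute 195 and finishes at minute 245.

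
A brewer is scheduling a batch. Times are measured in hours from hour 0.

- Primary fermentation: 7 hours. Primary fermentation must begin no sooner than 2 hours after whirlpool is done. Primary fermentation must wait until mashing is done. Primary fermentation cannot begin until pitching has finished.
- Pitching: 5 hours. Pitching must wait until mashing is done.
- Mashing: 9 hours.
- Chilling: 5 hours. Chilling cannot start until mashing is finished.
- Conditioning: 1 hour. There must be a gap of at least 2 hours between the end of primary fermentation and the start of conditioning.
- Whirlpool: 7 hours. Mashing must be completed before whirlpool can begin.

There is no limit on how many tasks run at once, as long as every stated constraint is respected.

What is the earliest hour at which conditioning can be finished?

Nothing blocks mashing, so it runs from hour 0 to hour 9.
Pitching cannot begin until mashing (finishes hour 9). It runs from hour 9 to 9 + 5 = hour 14.
After mashing (finishes hour 9), whirlpool can start at hour 9 and finishes at hour 16.
Primary fermentation cannot start until whirlpool (finishes hour 16, plus 2-hour gap → hour 18); mashing (finishes hour 9); pitching (finishes hour 14). The controlling bound is hour 18, so primary fermentation finishes at 18 + 7 = hour 25.
Conditioning cannot begin until primary fermentation (finishes hour 25, plus 2-hour gap → hour 27). It runs from hour 27 to 27 + 1 = hour 28.

28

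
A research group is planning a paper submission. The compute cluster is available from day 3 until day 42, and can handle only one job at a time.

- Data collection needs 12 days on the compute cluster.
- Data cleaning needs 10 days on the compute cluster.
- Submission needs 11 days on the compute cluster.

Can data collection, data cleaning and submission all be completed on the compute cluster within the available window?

Yes

The compute cluster window is 42 − 3 = 39 days.
Running back to back, the jobs need 12 + 10 + 11 = 33 days on the compute cluster.
Since 33 ≤ 39, they fit within the window.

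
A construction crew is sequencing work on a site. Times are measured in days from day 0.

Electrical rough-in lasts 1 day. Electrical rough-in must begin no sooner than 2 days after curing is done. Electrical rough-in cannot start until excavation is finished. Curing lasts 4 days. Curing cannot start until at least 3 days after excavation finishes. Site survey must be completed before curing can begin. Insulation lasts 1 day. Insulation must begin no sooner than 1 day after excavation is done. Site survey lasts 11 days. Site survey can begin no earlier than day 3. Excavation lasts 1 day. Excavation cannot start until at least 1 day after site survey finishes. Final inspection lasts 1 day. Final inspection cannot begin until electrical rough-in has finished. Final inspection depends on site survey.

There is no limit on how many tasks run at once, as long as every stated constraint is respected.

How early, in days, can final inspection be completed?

Site survey cannot begin until its own release at day 3. It runs from day 3 to 3 + 11 = day 14.
Excavation cannot begin until site survey (finishes day 14, plus 1-day gap → day 15). It runs from day 15 to 15 + 1 = day 16.
Curing cannot start until excavation (finishes day 16, plus 3-day gap → day 19); site survey (finishes day 14). The controlling bound is day 19, so curing finishes at 19 + 4 = day 23.
Electrical rough-in needs all of curing (finishes day 23, plus 2-day gap → day 25); excavation (finishes day 16). That puts its earliest start at day 25; it finishes at 25 + 1 = day 26.
Final inspection cannot start until electrical rough-in (finishes day 26); site survey (finishes day 14). The controlling bound is day 26, so final inspection finishes at 26 + 1 = day 27.

27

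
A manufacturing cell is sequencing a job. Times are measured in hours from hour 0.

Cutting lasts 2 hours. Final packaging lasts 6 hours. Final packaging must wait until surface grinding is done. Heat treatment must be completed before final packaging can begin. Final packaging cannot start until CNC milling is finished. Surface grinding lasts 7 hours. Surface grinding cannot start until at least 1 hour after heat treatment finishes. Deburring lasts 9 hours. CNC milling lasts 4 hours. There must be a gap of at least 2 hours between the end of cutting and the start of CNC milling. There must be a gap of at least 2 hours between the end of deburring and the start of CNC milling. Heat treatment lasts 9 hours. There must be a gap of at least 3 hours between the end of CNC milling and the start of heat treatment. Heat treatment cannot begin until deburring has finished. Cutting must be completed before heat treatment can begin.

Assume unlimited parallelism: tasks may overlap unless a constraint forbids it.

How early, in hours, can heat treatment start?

Nothing blocks deburring, so it runs from hour 0 to hour 9.
Nothing blocks cutting, so it runs from hour 0 to hour 2.
CNC milling cannot start until cutting (finishes hour 2, plus 2-hour gap → hour 4); deburring (finishes hour 9, plus 2-hour gap → hour 11). The controlling bound is hour 11, so CNC milling finishes at 11 + 4 = hour 15.
Heat treatment waits on CNC milling (finishes hour 15, plus 3-hour gap → hour 18); deburring (finishes hour 9); cutting (finishes hour 2). The latest of these is hour 18, which is the earliest heat treatment can start.

18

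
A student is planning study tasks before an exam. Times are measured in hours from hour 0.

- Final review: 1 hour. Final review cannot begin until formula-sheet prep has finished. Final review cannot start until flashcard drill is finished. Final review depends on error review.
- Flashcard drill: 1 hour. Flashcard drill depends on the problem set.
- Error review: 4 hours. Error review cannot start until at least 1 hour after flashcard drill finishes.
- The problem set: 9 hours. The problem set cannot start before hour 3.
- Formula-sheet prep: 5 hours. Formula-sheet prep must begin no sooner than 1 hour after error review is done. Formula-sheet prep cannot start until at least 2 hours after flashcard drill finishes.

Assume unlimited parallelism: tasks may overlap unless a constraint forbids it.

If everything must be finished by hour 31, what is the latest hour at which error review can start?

20

Nothing follows final review; the deadline of hour 31 is its only limit. It must start by 31 − 1 = hour 30.
Formula-sheet prep feeds into final review (must start by hour 30); so formula-sheet prep must finish by hour 30 and therefore start by hour 25.
Error review must finish in time for formula-sheet prep (must start by hour 25, minus 1-hour gap → hour 24); final review (must start by hour 30). The tightest is hour 24, so error review must start by 24 − 4 = hour 20.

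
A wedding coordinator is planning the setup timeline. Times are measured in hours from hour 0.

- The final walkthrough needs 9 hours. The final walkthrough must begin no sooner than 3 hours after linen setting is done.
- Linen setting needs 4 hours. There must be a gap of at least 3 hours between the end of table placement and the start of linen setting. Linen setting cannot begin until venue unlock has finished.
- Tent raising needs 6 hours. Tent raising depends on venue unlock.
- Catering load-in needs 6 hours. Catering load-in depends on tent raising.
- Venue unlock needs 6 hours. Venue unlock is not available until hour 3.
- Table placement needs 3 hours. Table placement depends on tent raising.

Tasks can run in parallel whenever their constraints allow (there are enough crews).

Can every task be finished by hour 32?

After its own release at hour 3, venue unlock can start at hour 3 and finishes at hour 9.
After venue unlock (finishes hour 9), tent raising can start at hour 9 and finishes at hour 15.
Catering load-in cannot begin until tent raising (finishes hour 15). It runs from hour 15 to 15 + 6 = hour 21.
After tent raising (finishes hour 15), table placement can start at hour 15 and finishes at hour 18.
Linen setting needs all of table placement (finishes hour 18, plus 3-hour gap → hour 21); venue unlock (finishes hour 9). That puts its earliest start at hour 21; it finishes at 21 + 4 = hour 25.
After linen setting (finishes hour 25, plus 3-hour gap → hour 28), the final walkthrough can start at hour 28 and finishes at hour 37.
The earliest everything can be done is hour 37, which is after the deadline of 32, so it is not possible.

No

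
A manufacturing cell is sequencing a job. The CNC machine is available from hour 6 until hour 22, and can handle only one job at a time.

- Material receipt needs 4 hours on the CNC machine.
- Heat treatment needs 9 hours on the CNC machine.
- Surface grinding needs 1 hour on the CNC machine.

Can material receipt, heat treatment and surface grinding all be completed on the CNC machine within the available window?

Yes

The CNC machine window is 22 − 6 = 16 hours.
Running back to back, the jobs need 4 + 9 + 1 = 14 hours on the CNC machine.
Since 14 ≤ 16, they fit within the window.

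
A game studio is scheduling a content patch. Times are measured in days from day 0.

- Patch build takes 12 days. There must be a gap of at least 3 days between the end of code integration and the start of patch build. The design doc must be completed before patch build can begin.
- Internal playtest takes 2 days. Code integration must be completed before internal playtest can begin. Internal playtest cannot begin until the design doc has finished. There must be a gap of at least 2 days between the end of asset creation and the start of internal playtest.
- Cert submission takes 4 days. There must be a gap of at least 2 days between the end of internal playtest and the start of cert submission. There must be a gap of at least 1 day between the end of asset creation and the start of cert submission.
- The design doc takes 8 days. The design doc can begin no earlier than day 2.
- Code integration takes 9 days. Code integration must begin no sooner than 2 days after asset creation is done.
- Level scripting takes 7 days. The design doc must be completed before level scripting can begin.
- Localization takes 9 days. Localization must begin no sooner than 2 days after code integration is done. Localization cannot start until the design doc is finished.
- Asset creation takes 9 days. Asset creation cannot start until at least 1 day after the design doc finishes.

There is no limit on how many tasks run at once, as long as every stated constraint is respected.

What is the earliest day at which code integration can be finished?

31

The design doc waits on its own release at day 2, so it starts at day 2 and finishes at 2 + 8 = day 10.
Asset creation waits on the design doc (finishes day 10, plus 1-day gap → day 11), so it starts at day 11 and finishes at 11 + 9 = day 20.
Code integration waits on asset creation (finishes day 20, plus 2-day gap → day 22), so it starts at day 22 and finishes at 22 + 9 = day 31.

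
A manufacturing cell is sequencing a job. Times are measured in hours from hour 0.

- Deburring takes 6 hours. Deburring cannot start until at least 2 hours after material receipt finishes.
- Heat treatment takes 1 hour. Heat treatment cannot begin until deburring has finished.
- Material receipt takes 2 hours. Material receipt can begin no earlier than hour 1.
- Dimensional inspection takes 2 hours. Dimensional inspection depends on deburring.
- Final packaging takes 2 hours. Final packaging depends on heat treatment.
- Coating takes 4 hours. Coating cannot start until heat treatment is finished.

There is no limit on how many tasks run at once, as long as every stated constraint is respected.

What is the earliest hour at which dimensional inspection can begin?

11

After its own release at hour 1, material receipt can start at hour 1 and finishes at hour 3.
Deburring waits on material receipt (finishes hour 3, plus 2-hour gap → hour 5), so it starts at hour 5 and finishes at 5 + 6 = hour 11.
Dimensional inspection waits on deburring (finishes hour 11), so the earliest it can start is hour 11.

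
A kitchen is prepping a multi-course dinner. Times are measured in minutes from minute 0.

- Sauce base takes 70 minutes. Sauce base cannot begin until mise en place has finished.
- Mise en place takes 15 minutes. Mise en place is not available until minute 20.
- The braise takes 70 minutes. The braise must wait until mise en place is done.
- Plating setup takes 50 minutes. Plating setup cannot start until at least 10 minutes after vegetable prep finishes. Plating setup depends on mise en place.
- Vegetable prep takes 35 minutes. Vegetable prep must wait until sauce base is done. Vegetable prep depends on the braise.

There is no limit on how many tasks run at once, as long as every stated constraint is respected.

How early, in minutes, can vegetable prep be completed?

Mise en place waits on its own release at minute 20, so it starts at minute 20 and finishes at 20 + 15 = minute 35.
The braise cannot begin until mise en place (finishes minute 35). It runs from minute 35 to 35 + 70 = minute 105.
Sauce base cannot begin until mise en place (finishes minute 35). It runs from minute 35 to 35 + 70 = minute 105.
Vegetable prep cannot start until sauce base (finishes minute 105); the braise (finishes minute 105). The controlling bound is minute 105, so vegetable prep finishes at 105 + 35 = minute 140.

140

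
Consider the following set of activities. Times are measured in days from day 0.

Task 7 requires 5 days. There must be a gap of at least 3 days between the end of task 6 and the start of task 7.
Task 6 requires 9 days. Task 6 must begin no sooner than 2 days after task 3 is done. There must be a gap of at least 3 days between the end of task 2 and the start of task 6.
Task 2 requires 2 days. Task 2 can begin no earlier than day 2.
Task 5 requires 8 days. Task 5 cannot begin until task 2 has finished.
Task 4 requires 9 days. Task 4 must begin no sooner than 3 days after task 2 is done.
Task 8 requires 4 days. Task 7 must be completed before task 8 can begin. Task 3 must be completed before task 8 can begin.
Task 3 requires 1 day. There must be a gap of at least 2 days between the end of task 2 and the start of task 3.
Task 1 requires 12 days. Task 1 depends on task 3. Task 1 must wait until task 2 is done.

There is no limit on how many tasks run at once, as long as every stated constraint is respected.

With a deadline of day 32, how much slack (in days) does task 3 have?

Task 2 cannot begin until its own release at day 2. It runs from day 2 to 2 + 2 = day 4.
Task 3 waits on task 2 (finishes day 4, plus 2-day gap → day 6), so it starts at day 6 and finishes at 6 + 1 = day 7.

Working backward from the deadline:
Nothing follows task 1; the deadline of day 32 is its only limit. It must start by 32 − 12 = day 20.
Task 8 has no dependents, so it just needs to finish by day 32. Starting by 32 − 4 = day 28 achieves that.
Since task 8 (must start by day 28) depends on it, task 7 must finish by day 28. Backing off its 5-day duration gives a latest start of day 23.
Task 6 must finish before task 7 (must start by day 23, minus 3-day gap → day 20). With a 9-day duration, task 6 must start by 20 − 9 = day 11.
Task 3 has several dependents: task 1 (must start by day 20); task 6 (must start by day 11, minus 2-day gap → day 9); task 8 (must start by day 28). The earliest of those limits is day 9, so task 3 must start by 9 − 1 = day 8.
So task 3 can start as early as day 6 and as late as day 8, giving 8 − 6 = 2 days of slack.

2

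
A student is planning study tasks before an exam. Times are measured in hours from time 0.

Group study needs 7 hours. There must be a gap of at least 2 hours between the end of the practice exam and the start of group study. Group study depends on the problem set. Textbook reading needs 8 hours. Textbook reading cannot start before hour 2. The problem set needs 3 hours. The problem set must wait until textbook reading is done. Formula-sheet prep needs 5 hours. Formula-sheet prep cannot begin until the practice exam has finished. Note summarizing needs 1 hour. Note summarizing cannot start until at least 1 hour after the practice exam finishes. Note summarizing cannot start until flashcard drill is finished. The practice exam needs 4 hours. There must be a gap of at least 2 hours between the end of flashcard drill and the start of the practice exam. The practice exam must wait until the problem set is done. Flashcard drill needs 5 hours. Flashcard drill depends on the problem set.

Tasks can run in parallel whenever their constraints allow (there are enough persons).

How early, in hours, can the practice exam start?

20

Textbook reading waits on its own release at hour 2, so it starts at hour 2 and finishes at 2 + 8 = hour 10.
The problem set cannot begin until textbook reading (finishes hour 10). It runs from hour 10 to 10 + 3 = hour 13.
Flashcard drill waits on the problem set (finishes hour 13), so it starts at hour 13 and finishes at 13 + 5 = hour 18.
The practice exam waits on flashcard drill (finishes hour 18, plus 2-hour gap → hour 20); the problem set (finishes hour 13). The latest of these is hour 20, which is the earliest the practice exam can start.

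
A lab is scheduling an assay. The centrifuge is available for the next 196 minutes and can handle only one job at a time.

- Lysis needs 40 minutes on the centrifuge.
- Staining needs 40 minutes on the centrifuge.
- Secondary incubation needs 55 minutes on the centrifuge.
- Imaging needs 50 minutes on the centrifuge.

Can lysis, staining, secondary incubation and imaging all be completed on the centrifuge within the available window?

Running back to back, the jobs need 40 + 40 + 55 + 50 = 185 minutes on the centrifuge.
Since 185 ≤ 196, they fit within the window.

Yes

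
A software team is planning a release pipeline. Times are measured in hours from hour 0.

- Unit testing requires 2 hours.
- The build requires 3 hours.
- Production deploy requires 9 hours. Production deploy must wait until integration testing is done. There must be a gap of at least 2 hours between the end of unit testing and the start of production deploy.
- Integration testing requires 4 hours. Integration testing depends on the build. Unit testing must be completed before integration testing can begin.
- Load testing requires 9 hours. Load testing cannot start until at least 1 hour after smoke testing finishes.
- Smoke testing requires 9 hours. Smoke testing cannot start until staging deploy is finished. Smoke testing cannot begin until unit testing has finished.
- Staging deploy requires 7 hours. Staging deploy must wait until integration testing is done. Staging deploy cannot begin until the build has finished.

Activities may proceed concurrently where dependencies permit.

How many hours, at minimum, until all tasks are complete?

Unit testing has no prerequisites, so it starts at hour 0 and finishes at hour 2.
The build can start immediately at hour 0; it finishes at hour 3.
Integration testing has to wait for the build (finishes hour 3); unit testing (finishes hour 2). The latest of these is hour 3, so integration testing runs hour 3 to 3 + 4 = hour 7.
Production deploy has to wait for integration testing (finishes hour 7); unit testing (finishes hour 2, plus 2-hour gap → hour 4). The latest of these is hour 7, so production deploy runs hour 7 to 7 + 9 = hour 16.
Staging deploy needs all of integration testing (finishes hour 7); the build (finishes hour 3). That puts its earliest start at hour 7; it finishes at 7 + 7 = hour 14.
Smoke testing has to wait for staging deploy (finishes hour 14); unit testing (finishes hour 2). The latest of these is hour 14, so smoke testing runs hour 14 to 14 + 9 = hour 23.
After smoke testing (finishes hour 23, plus 1-hour gap → hour 24), load testing can start at hour 24 and finishes at hour 33.
All tasks are finished once the last one completes. Finish times: The build at 3, Unit testing at 2, Integration testing at 7, Staging deploy at 14, Smoke testing at 23, Load testing at 33, Production deploy at 16. The latest is hour 33.

33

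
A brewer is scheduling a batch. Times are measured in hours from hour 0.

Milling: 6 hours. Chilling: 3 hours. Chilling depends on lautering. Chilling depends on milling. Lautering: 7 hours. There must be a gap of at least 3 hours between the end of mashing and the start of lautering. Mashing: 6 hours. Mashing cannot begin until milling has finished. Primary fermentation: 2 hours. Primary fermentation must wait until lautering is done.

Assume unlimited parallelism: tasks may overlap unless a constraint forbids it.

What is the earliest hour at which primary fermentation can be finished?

Milling can start immediately at hour 0; it finishes at hour 6.
After milling (finishes hour 6), mashing can start at hour 6 and finishes at hour 12.
Lautering waits on mashing (finishes hour 12, plus 3-hour gap → hour 15), so it starts at hour 15 and finishes at 15 + 7 = hour 22.
Primary fermentation cannot begin until lautering (finishes hour 22). It runs from hour 22 to 22 + 2 = hour 24.

24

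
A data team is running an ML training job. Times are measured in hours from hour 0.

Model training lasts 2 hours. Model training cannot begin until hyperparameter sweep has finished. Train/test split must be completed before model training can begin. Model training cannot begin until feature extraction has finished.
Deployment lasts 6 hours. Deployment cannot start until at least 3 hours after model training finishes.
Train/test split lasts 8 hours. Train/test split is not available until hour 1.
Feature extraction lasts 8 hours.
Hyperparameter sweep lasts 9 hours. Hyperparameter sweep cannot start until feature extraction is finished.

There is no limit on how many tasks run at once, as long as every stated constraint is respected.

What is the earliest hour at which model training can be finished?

19

After its own release at hour 1, train/test split can start at hour 1 and finishes at hour 9.
Feature extraction can start immediately at hour 0; it finishes at hour 8.
After feature extraction (finishes hour 8), hyperparameter sweep can start at hour 8 and finishes at hour 17.
For model training: hyperparameter sweep (finishes hour 17); train/test split (finishes hour 9); feature extraction (finishes hour 8). Taking the maximum gives a start of hour 17, and it finishes at 17 + 2 = hour 19.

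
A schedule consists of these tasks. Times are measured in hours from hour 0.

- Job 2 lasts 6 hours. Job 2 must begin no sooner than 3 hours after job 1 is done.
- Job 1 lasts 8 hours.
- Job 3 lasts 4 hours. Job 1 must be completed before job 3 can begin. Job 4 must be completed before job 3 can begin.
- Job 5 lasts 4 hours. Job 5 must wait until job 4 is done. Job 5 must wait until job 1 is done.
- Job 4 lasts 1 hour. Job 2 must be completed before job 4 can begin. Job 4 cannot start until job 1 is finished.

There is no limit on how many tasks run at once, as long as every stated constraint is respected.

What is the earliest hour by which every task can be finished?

22

Job 1 can start immediately at hour 0; it finishes at hour 8.
Job 2 cannot begin until job 1 (finishes hour 8, plus 3-hour gap → hour 11). It runs from hour 11 to 11 + 6 = hour 17.
Job 4 needs all of job 2 (finishes hour 17); job 1 (finishes hour 8). That puts its earliest start at hour 17; it finishes at 17 + 1 = hour 18.
Job 5 has to wait for job 4 (finishes hour 18); job 1 (finishes hour 8). The latest of these is hour 18, so job 5 runs hour 18 to 18 + 4 = hour 22.
Job 3 needs all of job 1 (finishes hour 8); job 4 (finishes hour 18). That puts its earliest start at hour 18; it finishes at 18 + 4 = hour 22.
All tasks are finished once the last one completes. Finish times: Job 1 at 8, Job 2 at 17, Job 3 at 22, Job 4 at 18, Job 5 at 22. The latest is hour 22.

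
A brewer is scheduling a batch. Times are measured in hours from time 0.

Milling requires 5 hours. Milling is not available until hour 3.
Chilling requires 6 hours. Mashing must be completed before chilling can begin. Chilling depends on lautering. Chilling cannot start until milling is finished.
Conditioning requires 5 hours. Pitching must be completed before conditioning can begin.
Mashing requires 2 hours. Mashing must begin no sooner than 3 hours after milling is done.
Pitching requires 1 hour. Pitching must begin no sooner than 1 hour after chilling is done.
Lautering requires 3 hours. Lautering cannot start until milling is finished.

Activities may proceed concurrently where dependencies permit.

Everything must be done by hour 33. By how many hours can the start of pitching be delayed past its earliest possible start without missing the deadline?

7

Milling cannot begin until its own release at hour 3. It runs from hour 3 to 3 + 5 = hour 8.
After milling (finishes hour 8), lautering can start at hour 8 and finishes at hour 11.
After milling (finishes hour 8, plus 3-hour gap → hour 11), mashing can start at hour 11 and finishes at hour 13.
Chilling has to wait for mashing (finishes hour 13); lautering (finishes hour 11); milling (finishes hour 8). The latest of these is hour 13, so chilling runs hour 13 to 13 + 6 = hour 19.
Pitching waits on chilling (finishes hour 19, plus 1-hour gap → hour 20), so it starts at hour 20 and finishes at 20 + 1 = hour 21.

Working backward from the deadline:
Conditioning has no dependents, so it just needs to finish by hour 33. Starting by 33 − 5 = hour 28 achieves that.
Since conditioning (must start by hour 28) depends on it, pitching must finish by hour 28. Backing off its 1-hour duration gives a latest start of hour 27.
So pitching can start as early as hour 20 and as late as hour 27, giving 27 − 20 = 7 hours of slack.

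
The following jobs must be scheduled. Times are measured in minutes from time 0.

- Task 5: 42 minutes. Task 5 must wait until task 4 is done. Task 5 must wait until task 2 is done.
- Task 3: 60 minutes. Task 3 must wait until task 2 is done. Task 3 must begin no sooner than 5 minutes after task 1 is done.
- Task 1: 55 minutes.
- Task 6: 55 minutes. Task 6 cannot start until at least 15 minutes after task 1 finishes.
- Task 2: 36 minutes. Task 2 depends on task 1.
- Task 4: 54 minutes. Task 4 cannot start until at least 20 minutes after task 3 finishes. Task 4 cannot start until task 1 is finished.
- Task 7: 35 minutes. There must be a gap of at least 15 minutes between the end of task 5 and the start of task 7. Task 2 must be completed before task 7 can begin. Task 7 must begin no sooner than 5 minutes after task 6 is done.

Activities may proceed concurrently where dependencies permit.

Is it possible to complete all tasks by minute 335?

Yes

Nothing blocks task 1, so it runs from minute 0 to minute 55.
Task 6 waits on task 1 (finishes minute 55, plus 15-minute gap → minute 70), so it starts at minute 70 and finishes at 70 + 55 = minute 125.
Task 2 waits on task 1 (finishes minute 55), so it starts at minute 55 and finishes at 55 + 36 = minute 91.
Task 3 needs all of task 2 (finishes minute 91); task 1 (finishes minute 55, plus 5-minute gap → minute 60). That puts its earliest start at minute 91; it finishes at 91 + 60 = minute 151.
Task 4 cannot start until task 3 (finishes minute 151, plus 20-minute gap → minute 171); task 1 (finishes minute 55). The controlling bound is minute 171, so task 4 finishes at 171 + 54 = minute 225.
Task 5 needs all of task 4 (finishes minute 225); task 2 (finishes minute 91). That puts its earliest start at minute 225; it finishes at 225 + 42 = minute 267.
For task 7: task 5 (finishes minute 267, plus 15-minute gap → minute 282); task 2 (finishes minute 91); task 6 (finishes minute 125, plus 5-minute gap → minute 130). Taking the maximum gives a start of minute 282, and it finishes at 282 + 35 = minute 317.
Every task is finished by minute 317, which is no later than the deadline of 335, so the schedule is feasible.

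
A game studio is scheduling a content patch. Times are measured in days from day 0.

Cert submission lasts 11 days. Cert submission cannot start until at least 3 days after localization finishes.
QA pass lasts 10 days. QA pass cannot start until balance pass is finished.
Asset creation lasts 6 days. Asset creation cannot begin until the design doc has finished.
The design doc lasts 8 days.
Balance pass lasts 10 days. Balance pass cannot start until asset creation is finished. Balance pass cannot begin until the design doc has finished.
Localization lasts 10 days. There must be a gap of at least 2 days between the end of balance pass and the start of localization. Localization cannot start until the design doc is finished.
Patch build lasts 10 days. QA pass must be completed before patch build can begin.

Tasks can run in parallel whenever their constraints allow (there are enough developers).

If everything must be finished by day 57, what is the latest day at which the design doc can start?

To finish by day 57, cert submission (duration 11) must start no later than day 46.
Localization has to be done before cert submission (must start by day 46, minus 3-day gap → day 43). That means finishing by day 43, i.e. starting by 43 − 10 = day 33.
Patch build has no dependents, so it just needs to finish by day 57. Starting by 57 − 10 = day 47 achieves that.
QA pass has to be done before patch build (must start by day 47). That means finishing by day 47, i.e. starting by 47 − 10 = day 37.
Balance pass feeds localization (must start by day 33, minus 2-day gap → day 31); QA pass (must start by day 37). Taking the minimum, balance pass must finish by day 31 and start by 31 − 10 = day 21.
Since balance pass (must start by day 21) depends on it, asset creation must finish by day 21. Backing off its 6-day duration gives a latest start of day 15.
The design doc has several dependents: asset creation (must start by day 15); balance pass (must start by day 21); localization (must start by day 33). The earliest of those limits is day 15, so the design doc must start by 15 − 8 = day 7.

7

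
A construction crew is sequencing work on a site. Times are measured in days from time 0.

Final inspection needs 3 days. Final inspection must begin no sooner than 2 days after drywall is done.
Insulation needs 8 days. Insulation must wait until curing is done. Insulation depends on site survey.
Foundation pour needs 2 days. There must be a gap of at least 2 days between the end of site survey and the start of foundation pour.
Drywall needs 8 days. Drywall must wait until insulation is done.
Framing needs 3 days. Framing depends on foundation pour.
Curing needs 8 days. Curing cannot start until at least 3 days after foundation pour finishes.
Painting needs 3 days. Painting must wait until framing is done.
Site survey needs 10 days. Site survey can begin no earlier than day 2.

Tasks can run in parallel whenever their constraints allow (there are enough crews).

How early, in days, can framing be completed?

19

After its own release at day 2, site survey can start at day 2 and finishes at day 12.
Foundation pour cannot begin until site survey (finishes day 12, plus 2-day gap → day 14). It runs from day 14 to 14 + 2 = day 16.
Framing cannot begin until foundation pour (finishes day 16). It runs from day 16 to 16 + 3 = day 19.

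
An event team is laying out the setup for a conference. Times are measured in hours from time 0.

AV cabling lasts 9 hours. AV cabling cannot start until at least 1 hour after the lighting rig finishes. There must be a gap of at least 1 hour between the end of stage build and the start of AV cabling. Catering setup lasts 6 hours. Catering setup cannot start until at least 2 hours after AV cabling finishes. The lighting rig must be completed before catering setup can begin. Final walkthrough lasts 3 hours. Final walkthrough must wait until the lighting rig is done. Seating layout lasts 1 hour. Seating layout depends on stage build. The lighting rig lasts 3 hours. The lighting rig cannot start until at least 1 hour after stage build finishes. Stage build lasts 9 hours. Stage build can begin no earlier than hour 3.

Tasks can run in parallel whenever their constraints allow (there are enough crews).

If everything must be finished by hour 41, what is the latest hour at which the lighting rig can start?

To finish by hour 41, catering setup (duration 6) must start no later than hour 35.
Since catering setup (must start by hour 35, minus 2-hour gap → hour 33) depends on it, AV cabling must finish by hour 33. Backing off its 9-hour duration gives a latest start of hour 24.
Final walkthrough must finish by hour 41; it takes 3 hours, so it must start by 41 − 3 = hour 38.
The lighting rig has several dependents: AV cabling (must start by hour 24, minus 1-hour gap → hour 23); catering setup (must start by hour 35); final walkthrough (must start by hour 38). The earliest of those limits is hour 23, so the lighting rig must start by 23 − 3 = hour 20.

20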